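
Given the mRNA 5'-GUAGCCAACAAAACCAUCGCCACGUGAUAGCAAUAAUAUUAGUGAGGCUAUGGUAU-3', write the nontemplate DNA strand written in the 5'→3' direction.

The coding DNA strand has the same 5'→3' sequence as the mRNA with U replaced by T.

5'-GTAGCCAACAAAACCATCGCCACGTGATAGCAATAATATTAGTGAGGCTATGGTAT-3'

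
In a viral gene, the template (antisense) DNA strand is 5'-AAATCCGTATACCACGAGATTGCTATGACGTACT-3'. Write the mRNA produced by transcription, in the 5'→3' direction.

5′-AGUACGUCAUAGCAAUCUCGUGGUAUACGGAUUU-3′

The mRNA has the sequence of the coding strand (reverse complement of the template) with T→U. Reverse complement of AAATCCGTATACCACGAGATTGCTATGACGTACT is AGTACGTCATAGCAATCTCGTGGTATACGGATTT; then T→U.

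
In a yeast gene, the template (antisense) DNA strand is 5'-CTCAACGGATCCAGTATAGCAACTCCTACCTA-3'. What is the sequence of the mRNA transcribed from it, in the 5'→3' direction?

5'-UAGGUAGGAGUUGCUAUACUGGAUCCGUUGAG-3'

The mRNA has the sequence of the coding strand (reverse complement of the template) with T→U. Reverse complement of CTCAACGGATCCAGTATAGCAACTCCTACCTA is TAGGTAGGAGTTGCTATACTGGATCCGTTGAG; then T→U.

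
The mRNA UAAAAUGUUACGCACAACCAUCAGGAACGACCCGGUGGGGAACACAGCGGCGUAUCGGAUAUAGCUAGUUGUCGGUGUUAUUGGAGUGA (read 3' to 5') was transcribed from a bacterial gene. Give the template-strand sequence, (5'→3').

5'-ATTTTACAATGCGTGTTGGTAGTCCTTGCTGGGCCACCCCTTGTGTCGCCGCATAGCCTATATCGATCAACAGCCACAATAACCTCACT-3'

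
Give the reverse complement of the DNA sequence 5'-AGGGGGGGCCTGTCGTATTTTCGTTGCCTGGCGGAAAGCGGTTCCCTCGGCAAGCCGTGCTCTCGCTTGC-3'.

5'-GCAAGCGAGAGCACGGCTTGCCGAGGGAACCGCTTTCCGCCAGGCAACGAAAATACGACAGGCCCCCCCT-3'

Reading the sequence 3'→5' and pairing each base (A↔T, G↔C) gives the reverse complement directly.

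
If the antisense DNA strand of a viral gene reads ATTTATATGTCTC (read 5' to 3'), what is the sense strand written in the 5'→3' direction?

5'-GAGACATATAAAT-3'

The coding strand is complementary and antiparallel to the template: take the complement (A↔T, G↔C) and reverse.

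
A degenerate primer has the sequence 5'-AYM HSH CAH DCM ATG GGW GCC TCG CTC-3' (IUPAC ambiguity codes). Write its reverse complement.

Standard pairs A↔T, G↔C; ambiguity codes pair Y↔R, M↔K, W↔W, S↔S, D↔H. Complement (TRKDSDGTDHGKTACCCWCGGAGCGAG), then reverse for 5'→3'.

5′-GAGCGAGGCWCCCATKGHDTGDSDKRT-3′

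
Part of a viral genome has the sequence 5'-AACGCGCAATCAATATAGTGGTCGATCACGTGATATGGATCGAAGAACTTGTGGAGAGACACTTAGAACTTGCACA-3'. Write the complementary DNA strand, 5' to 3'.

5'-TGTGCAAGTTCTAAGTGTCTCTCCACAAGTTCTTCGATCCATATCACGTGATCGACCACTATATTGATTGCGCGTT-3'

Pairing A↔T and G↔C gives TTGCGCGTTAGTTATATCACCAGCTAGTGCACTATACCTAGCTTCTTGAACACCTCTCTGTGAATCTTGAACGTGT, running 3'→5'. Reverse for the 5'→3' convention.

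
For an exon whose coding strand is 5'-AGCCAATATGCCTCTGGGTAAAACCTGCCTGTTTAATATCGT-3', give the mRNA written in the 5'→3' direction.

mRNA has the coding-strand sequence with U in place of T.

5′-AGCCAAUAUGCCUCUGGGUAAAACCUGCCUGUUUAAUAUCGU-3′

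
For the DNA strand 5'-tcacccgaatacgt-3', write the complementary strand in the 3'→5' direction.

3'-AGTGGGCTTATGCA-5'

Base-pairing A↔T, G↔C gives the complement. The complementary strand is antiparallel, so paired with a 5'→3' strand it runs 3'→5'.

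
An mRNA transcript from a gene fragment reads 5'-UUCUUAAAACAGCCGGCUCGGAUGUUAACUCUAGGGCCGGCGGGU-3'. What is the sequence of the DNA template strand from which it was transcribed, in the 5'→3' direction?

Replace U with T to get the coding DNA strand: TTCTTAAAACAGCCGGCTCGGATGTTAACTCTAGGGCCGGCGGGT. The template strand is its reverse complement (complement AAGAATTTTGTCGGCCGAGCCTACAATTGAGATCCCGGCCGCCCA, then reverse).

5'-ACCCGCCGGCCCTAGAGTTAACATCCGAGCCGGCTGTTTTAAGAA-3'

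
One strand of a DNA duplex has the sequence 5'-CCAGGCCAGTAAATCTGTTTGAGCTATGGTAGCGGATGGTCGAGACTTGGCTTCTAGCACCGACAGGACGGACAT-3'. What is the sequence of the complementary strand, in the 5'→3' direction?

5'-ATGTCCGTCCTGTCGGTGCTAGAAGCCAAGTCTCGACCATCCGCTACCATAGCTCAAACAGATTTACTGGCCTGG-3'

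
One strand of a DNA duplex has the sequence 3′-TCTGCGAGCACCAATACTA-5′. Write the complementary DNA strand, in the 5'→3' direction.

5'-AGACGCTCGTGGTTATGAT-3'

The strand is given 3'→5', so its complement runs 5'→3' in the same left-to-right order: pair each base A↔T, G↔C.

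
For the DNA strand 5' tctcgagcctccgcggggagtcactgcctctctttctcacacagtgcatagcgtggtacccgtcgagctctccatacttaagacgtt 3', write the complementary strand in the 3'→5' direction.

Base-pairing A↔T, G↔C gives the complement. The complementary strand is antiparallel, so paired with a 5'→3' strand it runs 3'→5'.

3'-AGAGCTCGGAGGCGCCCCTCAGTGACGGAGAGAAAGAGTGTGTCACGTATCGCACCATGGGCAGCTCGAGAGGTATGAATTCTGCAA-5'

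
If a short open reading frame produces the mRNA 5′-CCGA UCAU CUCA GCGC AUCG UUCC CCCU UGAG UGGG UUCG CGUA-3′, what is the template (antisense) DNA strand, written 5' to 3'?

5'-TACGCGAACCCACTCAAGGGGGAACGATGCGCTGAGATGATCGG-3'

Replace U with T to get the coding DNA strand: CCGATCATCTCAGCGCATCGTTCCCCCTTGAGTGGGTTCGCGTA. The template strand is its reverse complement (complement GGCTAGTAGAGTCGCGTAGCAAGGGGGAACTCACCCAAGCGCAT, then reverse).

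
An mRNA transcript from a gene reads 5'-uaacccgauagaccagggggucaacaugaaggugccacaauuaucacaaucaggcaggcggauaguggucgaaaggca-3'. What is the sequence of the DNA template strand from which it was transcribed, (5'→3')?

Replace U with T to get the coding DNA strand: TAACCCGATAGACCAGGGGGTCAACATGAAGGTGCCACAATTATCACAATCAGGCAGGCGGATAGTGGTCGAAAGGCA. The template strand is its reverse complement (complement ATTGGGCTATCTGGTCCCCCAGTTGTACTTCCACGGTGTTAATAGTGTTAGTCCGTCCGCCTATCACCAGCTTTCCGT, then reverse).

5'-TGCCTTTCGACCACTATCCGCCTGCCTGATTGTGATAATTGTGGCACCTTCATGTTGACCCCCTGGTCTATCGGGTTA-3'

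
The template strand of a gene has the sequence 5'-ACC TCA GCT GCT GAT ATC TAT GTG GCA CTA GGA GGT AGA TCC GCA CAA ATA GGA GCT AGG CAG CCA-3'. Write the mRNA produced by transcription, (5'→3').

The mRNA has the sequence of the coding strand (reverse complement of the template) with T→U. Reverse complement of ACCTCAGCTGCTGATATCTATGTGGCACTAGGAGGTAGATCCGCACAAATAGGAGCTAGGCAGCCA is TGGCTGCCTAGCTCCTATTTGTGCGGATCTACCTCCTAGTGCCACATAGATATCAGCAGCTGAGGT; then T→U.

5'-UGGCUGCCUAGCUCCUAUUUGUGCGGAUCUACCUCCUAGUGCCACAUAGAUAUCAGCAGCUGAGGU-3'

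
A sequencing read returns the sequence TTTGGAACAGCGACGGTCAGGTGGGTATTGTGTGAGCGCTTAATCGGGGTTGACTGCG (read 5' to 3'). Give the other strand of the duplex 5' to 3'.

5′-CGCAGTCAACCCCGATTAAGCGCTCACACAATACCCACCTGACCGTCGCTGTTCCAAA-3′

Pairing A↔T and G↔C gives AAACCTTGTCGCTGCCAGTCCACCCATAACACACTCGCGAATTAGCCCCAACTGACGC, running 3'→5'. Reverse for the 5'→3' convention.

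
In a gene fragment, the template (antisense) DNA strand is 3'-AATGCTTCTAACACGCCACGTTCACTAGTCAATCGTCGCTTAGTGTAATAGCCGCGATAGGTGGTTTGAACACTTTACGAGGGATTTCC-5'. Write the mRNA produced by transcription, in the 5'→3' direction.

5′-UUACGAAGAUUGUGCGGUGCAAGUGAUCAGUUAGCAGCGAAUCACAUUAUCGGCGCUAUCCACCAAACUUGUGAAAUGCUCCCUAAAGG-3′

Reading the template 3'→5' as shown, RNA polymerase pairs each base (A→U, T→A, G↔C) to build mRNA 5'→3' directly.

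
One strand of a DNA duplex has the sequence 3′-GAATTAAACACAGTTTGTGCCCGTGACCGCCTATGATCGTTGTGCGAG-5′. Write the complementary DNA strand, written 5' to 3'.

The strand is given 3'→5', so its complement runs 5'→3' in the same left-to-right order: pair each base A↔T, G↔C.

5'-CTTAATTTGTGTCAAACACGGGCACTGGCGGATACTAGCAACACGCTC-3'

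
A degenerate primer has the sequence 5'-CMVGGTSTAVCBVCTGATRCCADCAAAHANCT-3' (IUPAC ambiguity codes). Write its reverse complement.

5'-AGNTDTTTGHTGGYATCAGBVGBTASACCBKG-3'

Standard pairs A↔T, G↔C; ambiguity codes pair R↔Y, M↔K, S↔S, B↔V, D↔H, N↔N. Complement (GKBCCASATBGVBGACTAYGGTHGTTTDTNGA), then reverse for 5'→3'.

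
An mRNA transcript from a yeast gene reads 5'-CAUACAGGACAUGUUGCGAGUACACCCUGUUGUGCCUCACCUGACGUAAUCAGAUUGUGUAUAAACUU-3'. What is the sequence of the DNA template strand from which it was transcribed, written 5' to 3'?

Replace U with T to get the coding DNA strand: CATACAGGACATGTTGCGAGTACACCCTGTTGTGCCTCACCTGACGTAATCAGATTGTGTATAAACTT. The template strand is its reverse complement (complement GTATGTCCTGTACAACGCTCATGTGGGACAACACGGAGTGGACTGCATTAGTCTAACACATATTTGAA, then reverse).

5′-AAGTTTATACACAATCTGATTACGTCAGGTGAGGCACAACAGGGTGTACTCGCAACATGTCCTGTATG-3′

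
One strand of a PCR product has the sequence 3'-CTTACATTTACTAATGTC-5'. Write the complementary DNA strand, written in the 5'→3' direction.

The strand is given 3'→5', so its complement runs 5'→3' in the same left-to-right order: pair each base A↔T, G↔C.

5'-GAATGTAAATGATTACAG-3'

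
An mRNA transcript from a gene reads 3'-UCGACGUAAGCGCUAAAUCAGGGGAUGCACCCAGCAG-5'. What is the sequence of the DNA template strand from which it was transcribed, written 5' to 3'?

Written 5'→3' the mRNA is GACGACCCACGUAGGGGACUAAAUCGCGAAUGCAGCU, so the coding DNA strand is GACGACCCACGTAGGGGACTAAATCGCGAATGCAGCT. The template is its reverse complement.

5'-AGCTGCATTCGCGATTTAGTCCCCTACGTGGGTCGTC-3'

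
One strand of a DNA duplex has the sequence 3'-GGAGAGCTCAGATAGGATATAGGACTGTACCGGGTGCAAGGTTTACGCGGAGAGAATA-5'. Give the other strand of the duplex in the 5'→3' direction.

5′-CCTCTCGAGTCTATCCTATATCCTGACATGGCCCACGTTCCAAATGCGCCTCTCTTAT-3′

The strand is given 3'→5', so its complement runs 5'→3' in the same left-to-right order: pair each base A↔T, G↔C.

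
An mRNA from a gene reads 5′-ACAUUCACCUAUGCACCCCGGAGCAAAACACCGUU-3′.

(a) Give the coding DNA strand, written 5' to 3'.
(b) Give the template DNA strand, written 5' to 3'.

(a) The coding strand matches the mRNA with U→T.
(b) The template strand is the reverse complement of the coding strand.

(a) 5′-ACATTCACCTATGCACCCCGGAGCAAAACACCGTT-3′
(b) 5'-AACGGTGTTTTGCTCCGGGGTGCATAGGTGAATGT-3'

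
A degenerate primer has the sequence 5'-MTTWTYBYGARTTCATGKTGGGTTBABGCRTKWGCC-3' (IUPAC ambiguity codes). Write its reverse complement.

5'-GGCWMAYGCVTVAACCCAMCATGAAYTCRVRAWAAK-3'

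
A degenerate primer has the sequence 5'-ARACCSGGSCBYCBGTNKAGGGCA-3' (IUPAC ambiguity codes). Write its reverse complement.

5'-TGCCCTMNACVGRVGSCCSGGTYT-3'

Standard pairs A↔T, G↔C; ambiguity codes pair R↔Y, K↔M, S↔S, B↔V, N↔N. Complement (TYTGGSCCSGVRGVCANMTCCCGT), then reverse for 5'→3'.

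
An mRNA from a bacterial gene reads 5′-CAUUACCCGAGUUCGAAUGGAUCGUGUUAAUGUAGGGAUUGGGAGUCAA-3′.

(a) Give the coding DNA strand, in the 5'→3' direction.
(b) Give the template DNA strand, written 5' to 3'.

(a) 5'-CATTACCCGAGTTCGAATGGATCGTGTTAATGTAGGGATTGGGAGTCAA-3'
(b) 5'-TTGACTCCCAATCCCTACATTAACACGATCCATTCGAACTCGGGTAATG-3'

(a) The coding strand matches the mRNA with U→T.
(b) The template strand is the reverse complement of the coding strand.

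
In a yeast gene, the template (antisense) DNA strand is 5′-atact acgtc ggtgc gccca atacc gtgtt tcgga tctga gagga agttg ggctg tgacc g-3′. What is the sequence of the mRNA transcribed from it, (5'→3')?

5'-CGGUCACAGCCCAACUUCCUCUCAGAUCCGAAACACGGUAUUGGGCGCACCGACGUAGUAU-3'

RNA polymerase reads the template 3'→5' and synthesizes mRNA 5'→3' by base-pairing (A→U, T→A, G↔C). The complement of the template is TATGATGCAGCCACGCGGGTTATGGCACAAAGCCTAGACTCTCCTTCAACCCGACACTGGC; antiparallel, so 5'→3' the coding strand is CGGTCACAGCCCAACTTCCTCTCAGATCCGAAACACGGTATTGGGCGCACCGACGTAGTAT. Replace T with U for the mRNA.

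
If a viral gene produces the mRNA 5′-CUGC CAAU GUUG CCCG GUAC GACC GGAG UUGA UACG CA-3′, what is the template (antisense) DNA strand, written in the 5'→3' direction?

Replace U with T to get the coding DNA strand: CTGCCAATGTTGCCCGGTACGACCGGAGTTGATACGCA. The template strand is its reverse complement (complement GACGGTTACAACGGGCCATGCTGGCCTCAACTATGCGT, then reverse).

5′-TGCGTATCAACTCCGGTCGTACCGGGCAACATTGGCAG-3′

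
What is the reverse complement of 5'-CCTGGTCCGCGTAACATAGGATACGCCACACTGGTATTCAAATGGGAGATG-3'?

Reading the sequence 3'→5' and pairing each base (A↔T, G↔C) gives the reverse complement directly.

5'-CATCTCCCATTTGAATACCAGTGTGGCGTATCCTATGTTACGCGGACCAGG-3'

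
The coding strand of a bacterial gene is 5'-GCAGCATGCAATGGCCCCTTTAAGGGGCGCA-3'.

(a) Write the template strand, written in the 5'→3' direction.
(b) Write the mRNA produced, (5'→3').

(a) 5′-TGCGCCCCTTAAAGGGGCCATTGCATGCTGC-3′
(b) 5'-GCAGCAUGCAAUGGCCCCUUUAAGGGGCGCA-3'

(a) The template strand is the reverse complement of the coding strand: complement CGTCGTACGTTACCGGGGAAATTCCCCGCGT, then reverse.
(b) mRNA matches the coding strand with T→U.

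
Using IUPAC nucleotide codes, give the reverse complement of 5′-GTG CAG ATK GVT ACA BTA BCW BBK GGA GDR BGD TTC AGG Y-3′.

5′-RCCTGAAHCVYHCTCCMVVWGVTAVTGTABCMATCTGCAC-3′

Standard pairs A↔T, G↔C; ambiguity codes pair R↔Y, K↔M, W↔W, B↔V, D↔H. Complement (CACGTCTAMCBATGTVATVGWVVMCCTCHYVCHAAGTCCR), then reverse for 5'→3'.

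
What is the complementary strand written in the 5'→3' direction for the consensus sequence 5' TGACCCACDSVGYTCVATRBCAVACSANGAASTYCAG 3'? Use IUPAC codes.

Standard pairs A↔T, G↔C; ambiguity codes pair R↔Y, S↔S, B↔V, D↔H, N↔N. Complement (ACTGGGTGHSBCRAGBTAYVGTBTGSTNCTTSARGTC), then reverse for 5'→3'.

5'-CTGRASTTCNTSGTBTGVYATBGARCBSHGTGGGTCA-3'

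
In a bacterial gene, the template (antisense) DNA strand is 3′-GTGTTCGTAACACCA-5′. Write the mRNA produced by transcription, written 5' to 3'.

Reading the template 3'→5' as shown, RNA polymerase pairs each base (A→U, T→A, G↔C) to build mRNA 5'→3' directly.

5'-CACAAGCAUUGUGGU-3'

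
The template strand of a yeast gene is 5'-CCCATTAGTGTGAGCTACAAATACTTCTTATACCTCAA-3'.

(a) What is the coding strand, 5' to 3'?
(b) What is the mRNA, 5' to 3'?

(a) 5'-TTGAGGTATAAGAAGTATTTGTAGCTCACACTAATGGG-3'
(b) 5'-UUGAGGUAUAAGAAGUAUUUGUAGCUCACACUAAUGGG-3'

(a) The coding strand is the reverse complement of the template: complement GGGTAATCACACTCGATGTTTATGAAGAATATGGAGTT, then reverse.
(b) mRNA has the coding-strand sequence with T→U.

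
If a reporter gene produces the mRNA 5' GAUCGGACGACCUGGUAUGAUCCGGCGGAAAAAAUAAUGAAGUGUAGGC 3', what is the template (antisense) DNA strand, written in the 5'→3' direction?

5′-GCCTACACTTCATTATTTTTTCCGCCGGATCATACCAGGTCGTCCGATC-3′

Replace U with T to get the coding DNA strand: GATCGGACGACCTGGTATGATCCGGCGGAAAAAATAATGAAGTGTAGGC. The template strand is its reverse complement (complement CTAGCCTGCTGGACCATACTAGGCCGCCTTTTTTATTACTTCACATCCG, then reverse).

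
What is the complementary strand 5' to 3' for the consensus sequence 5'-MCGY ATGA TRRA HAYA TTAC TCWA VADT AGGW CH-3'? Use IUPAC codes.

Standard pairs A↔T, G↔C; ambiguity codes pair R↔Y, M↔K, W↔W, D↔H, V↔B. Complement (KGCRTACTAYYTDTRTAATGAGWTBTHATCCWGD), then reverse for 5'→3'.

5'-DGWCCTAHTBTWGAGTAATRTDTYYATCATRCGK-3'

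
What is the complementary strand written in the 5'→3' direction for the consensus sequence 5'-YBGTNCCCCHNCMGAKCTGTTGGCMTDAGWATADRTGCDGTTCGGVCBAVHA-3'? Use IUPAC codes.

5'-TDBTVGBCCGAACHGCAYHTATWCTHAKGCCAACAGMTCKGNDGGGGNACVR-3'

Standard pairs A↔T, G↔C; ambiguity codes pair R↔Y, M↔K, W↔W, B↔V, D↔H, N↔N. Complement (RVCANGGGGDNGKCTMGACAACCGKAHTCWTATHYACGHCAAGCCBGVTBDT), then reverse for 5'→3'.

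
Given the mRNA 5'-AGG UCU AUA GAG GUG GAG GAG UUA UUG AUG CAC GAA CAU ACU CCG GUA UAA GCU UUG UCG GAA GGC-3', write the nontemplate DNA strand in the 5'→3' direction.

5'-AGGTCTATAGAGGTGGAGGAGTTATTGATGCACGAACATACTCCGGTATAAGCTTTGTCGGAAGGC-3'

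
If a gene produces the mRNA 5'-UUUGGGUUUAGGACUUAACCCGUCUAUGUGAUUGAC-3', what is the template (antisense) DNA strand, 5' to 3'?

Replace U with T to get the coding DNA strand: TTTGGGTTTAGGACTTAACCCGTCTATGTGATTGAC. The template strand is its reverse complement (complement AAACCCAAATCCTGAATTGGGCAGATACACTAACTG, then reverse).

5′-GTCAATCACATAGACGGGTTAAGTCCTAAACCCAAA-3′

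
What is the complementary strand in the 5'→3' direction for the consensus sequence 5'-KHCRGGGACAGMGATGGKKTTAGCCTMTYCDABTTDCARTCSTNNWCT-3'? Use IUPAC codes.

5′-AGWNNASGAYTGHAAVTHGRAKAGGCTAAMMCCATCKCTGTCCCYGDM-3′

Standard pairs A↔T, G↔C; ambiguity codes pair R↔Y, M↔K, W↔W, S↔S, B↔V, D↔H, N↔N. Complement (MDGYCCCTGTCKCTACCMMAATCGGAKARGHTVAAHGTYAGSANNWGA), then reverse for 5'→3'.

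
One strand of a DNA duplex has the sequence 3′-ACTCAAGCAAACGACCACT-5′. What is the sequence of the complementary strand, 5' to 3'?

5'-TGAGTTCGTTTGCTGGTGA-3'

The strand is given 3'→5', so its complement runs 5'→3' in the same left-to-right order: pair each base A↔T, G↔C.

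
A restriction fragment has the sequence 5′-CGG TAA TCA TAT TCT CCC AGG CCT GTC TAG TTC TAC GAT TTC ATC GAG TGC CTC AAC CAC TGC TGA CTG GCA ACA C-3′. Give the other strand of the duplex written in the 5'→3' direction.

The complement of CGGTAATCATATTCTCCCAGGCCTGTCTAGTTCTACGATTTCATCGAGTGCCTCAACCACTGCTGACTGGCAACAC is GCCATTAGTATAAGAGGGTCCGGACAGATCAAGATGCTAAAGTAGCTCACGGAGTTGGTGACGACTGACCGTTGTG (A↔T, G↔C). DNA strands are antiparallel, so the complementary strand runs 3'→5'; reversing gives the 5'→3' form.

5'-GTGTTGCCAGTCAGCAGTGGTTGAGGCACTCGATGAAATCGTAGAACTAGACAGGCCTGGGAGAATATGATTACCG-3'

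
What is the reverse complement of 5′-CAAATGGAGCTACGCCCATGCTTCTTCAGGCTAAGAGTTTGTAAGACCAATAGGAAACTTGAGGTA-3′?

5'-TACCTCAAGTTTCCTATTGGTCTTACAAACTCTTAGCCTGAAGAAGCATGGGCGTAGCTCCATTTG-3'

Complement each base (A↔T, G↔C): GTTTACCTCGATGCGGGTACGAAGAAGTCCGATTCTCAAACATTCTGGTTATCCTTTGAACTCCAT. Then reverse.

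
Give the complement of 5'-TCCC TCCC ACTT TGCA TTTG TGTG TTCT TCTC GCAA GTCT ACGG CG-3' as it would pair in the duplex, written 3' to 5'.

Base-pairing A↔T, G↔C gives the complement. The complementary strand is antiparallel, so paired with a 5'→3' strand it runs 3'→5'.

3'-AGGGAGGGTGAAACGTAAACACACAAGAAGAGCGTTCAGATGCCGC-5'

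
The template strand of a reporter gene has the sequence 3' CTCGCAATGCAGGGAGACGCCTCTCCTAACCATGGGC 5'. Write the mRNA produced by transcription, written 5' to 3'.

Reading the template 3'→5' as shown, RNA polymerase pairs each base (A→U, T→A, G↔C) to build mRNA 5'→3' directly.

5'-GAGCGUUACGUCCCUCUGCGGAGAGGAUUGGUACCCG-3'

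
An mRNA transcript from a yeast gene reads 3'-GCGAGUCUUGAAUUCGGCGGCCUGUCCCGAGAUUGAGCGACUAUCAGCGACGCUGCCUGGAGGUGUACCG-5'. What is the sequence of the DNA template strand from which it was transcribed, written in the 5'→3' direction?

Written 5'→3' the mRNA is GCCAUGUGGAGGUCCGUCGCAGCGACUAUCAGCGAGUUAGAGCCCUGUCCGGCGGCUUAAGUUCUGAGCG, so the coding DNA strand is GCCATGTGGAGGTCCGTCGCAGCGACTATCAGCGAGTTAGAGCCCTGTCCGGCGGCTTAAGTTCTGAGCG. The template is its reverse complement.

5'-CGCTCAGAACTTAAGCCGCCGGACAGGGCTCTAACTCGCTGATAGTCGCTGCGACGGACCTCCACATGGC-3'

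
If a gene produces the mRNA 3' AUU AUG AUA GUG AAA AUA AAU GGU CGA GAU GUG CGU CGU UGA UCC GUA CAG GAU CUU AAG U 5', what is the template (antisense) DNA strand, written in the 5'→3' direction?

Written 5'→3' the mRNA is UGAAUUCUAGGACAUGCCUAGUUGCUGCGUGUAGAGCUGGUAAAUAAAAGUGAUAGUAUUA, so the coding DNA strand is TGAATTCTAGGACATGCCTAGTTGCTGCGTGTAGAGCTGGTAAATAAAAGTGATAGTATTA. The template is its reverse complement.

5′-TAATACTATCACTTTTATTTACCAGCTCTACACGCAGCAACTAGGCATGTCCTAGAATTCA-3′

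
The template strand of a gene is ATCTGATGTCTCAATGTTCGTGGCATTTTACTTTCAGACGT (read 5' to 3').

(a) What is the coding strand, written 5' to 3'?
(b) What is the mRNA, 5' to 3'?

(a) The coding strand is the reverse complement of the template: complement TAGACTACAGAGTTACAAGCACCGTAAAATGAAAGTCTGCA, then reverse.
(b) mRNA has the coding-strand sequence with T→U.

(a) 5'-ACGTCTGAAAGTAAAATGCCACGAACATTGAGACATCAGAT-3'
(b) 5'-ACGUCUGAAAGUAAAAUGCCACGAACAUUGAGACAUCAGAU-3'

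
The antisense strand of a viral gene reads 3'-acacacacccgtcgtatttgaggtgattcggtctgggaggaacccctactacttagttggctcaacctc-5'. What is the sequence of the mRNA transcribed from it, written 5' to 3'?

5′-UGUGUGUGGGCAGCAUAAACUCCACUAAGCCAGACCCUCCUUGGGGAUGAUGAAUCAACCGAGUUGGAG-3′

Reading the template 3'→5' as shown, RNA polymerase pairs each base (A→U, T→A, G↔C) to build mRNA 5'→3' directly.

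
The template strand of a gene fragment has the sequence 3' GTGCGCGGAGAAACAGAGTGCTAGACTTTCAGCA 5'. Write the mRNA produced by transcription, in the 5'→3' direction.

Reading the template 3'→5' as shown, RNA polymerase pairs each base (A→U, T→A, G↔C) to build mRNA 5'→3' directly.

5'-CACGCGCCUCUUUGUCUCACGAUCUGAAAGUCGU-3'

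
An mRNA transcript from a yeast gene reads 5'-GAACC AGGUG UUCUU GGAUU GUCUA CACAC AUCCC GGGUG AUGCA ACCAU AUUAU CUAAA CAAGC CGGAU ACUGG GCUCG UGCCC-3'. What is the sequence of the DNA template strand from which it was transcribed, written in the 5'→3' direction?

Replace U with T to get the coding DNA strand: GAACCAGGTGTTCTTGGATTGTCTACACACATCCCGGGTGATGCAACCATATTATCTAAACAAGCCGGATACTGGGCTCGTGCCC. The template strand is its reverse complement (complement CTTGGTCCACAAGAACCTAACAGATGTGTGTAGGGCCCACTACGTTGGTATAATAGATTTGTTCGGCCTATGACCCGAGCACGGG, then reverse).

5′-GGGCACGAGCCCAGTATCCGGCTTGTTTAGATAATATGGTTGCATCACCCGGGATGTGTGTAGACAATCCAAGAACACCTGGTTC-3′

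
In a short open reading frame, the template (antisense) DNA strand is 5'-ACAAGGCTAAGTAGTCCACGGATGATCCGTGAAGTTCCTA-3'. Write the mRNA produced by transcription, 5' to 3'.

5'-UAGGAACUUCACGGAUCAUCCGUGGACUACUUAGCCUUGU-3'

RNA polymerase reads the template 3'→5' and synthesizes mRNA 5'→3' by base-pairing (A→U, T→A, G↔C). The complement of the template is TGTTCCGATTCATCAGGTGCCTACTAGGCACTTCAAGGAT; antiparallel, so 5'→3' the coding strand is TAGGAACTTCACGGATCATCCGTGGACTACTTAGCCTTGT. Replace T with U for the mRNA.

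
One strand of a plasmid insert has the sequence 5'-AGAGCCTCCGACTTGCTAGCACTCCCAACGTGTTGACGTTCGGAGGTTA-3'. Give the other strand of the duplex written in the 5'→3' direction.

The complement of AGAGCCTCCGACTTGCTAGCACTCCCAACGTGTTGACGTTCGGAGGTTA is TCTCGGAGGCTGAACGATCGTGAGGGTTGCACAACTGCAAGCCTCCAAT (A↔T, G↔C). DNA strands are antiparallel, so the complementary strand runs 3'→5'; reversing gives the 5'→3' form.

5'-TAACCTCCGAACGTCAACACGTTGGGAGTGCTAGCAAGTCGGAGGCTCT-3'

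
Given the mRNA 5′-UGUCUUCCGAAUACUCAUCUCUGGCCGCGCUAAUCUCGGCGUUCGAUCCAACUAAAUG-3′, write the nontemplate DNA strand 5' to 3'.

5'-TGTCTTCCGAATACTCATCTCTGGCCGCGCTAATCTCGGCGTTCGATCCAACTAAATG-3'

The coding DNA strand has the same 5'→3' sequence as the mRNA with U replaced by T.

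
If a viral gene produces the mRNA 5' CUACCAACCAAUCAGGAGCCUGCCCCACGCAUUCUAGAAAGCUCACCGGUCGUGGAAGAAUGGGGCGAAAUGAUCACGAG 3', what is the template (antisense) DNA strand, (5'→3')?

5′-CTCGTGATCATTTCGCCCCATTCTTCCACGACCGGTGAGCTTTCTAGAATGCGTGGGGCAGGCTCCTGATTGGTTGGTAG-3′

Replace U with T to get the coding DNA strand: CTACCAACCAATCAGGAGCCTGCCCCACGCATTCTAGAAAGCTCACCGGTCGTGGAAGAATGGGGCGAAATGATCACGAG. The template strand is its reverse complement (complement GATGGTTGGTTAGTCCTCGGACGGGGTGCGTAAGATCTTTCGAGTGGCCAGCACCTTCTTACCCCGCTTTACTAGTGCTC, then reverse).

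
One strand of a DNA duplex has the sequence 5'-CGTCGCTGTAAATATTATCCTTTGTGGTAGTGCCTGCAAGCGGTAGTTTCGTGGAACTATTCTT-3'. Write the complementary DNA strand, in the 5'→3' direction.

5'-AAGAATAGTTCCACGAAACTACCGCTTGCAGGCACTACCACAAAGGATAATATTTACAGCGACG-3'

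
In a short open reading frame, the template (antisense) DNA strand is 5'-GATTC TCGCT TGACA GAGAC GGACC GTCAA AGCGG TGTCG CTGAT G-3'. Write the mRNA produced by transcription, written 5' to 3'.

The mRNA has the sequence of the coding strand (reverse complement of the template) with T→U. Reverse complement of GATTCTCGCTTGACAGAGACGGACCGTCAAAGCGGTGTCGCTGATG is CATCAGCGACACCGCTTTGACGGTCCGTCTCTGTCAAGCGAGAATC; then T→U.

5'-CAUCAGCGACACCGCUUUGACGGUCCGUCUCUGUCAAGCGAGAAUC-3'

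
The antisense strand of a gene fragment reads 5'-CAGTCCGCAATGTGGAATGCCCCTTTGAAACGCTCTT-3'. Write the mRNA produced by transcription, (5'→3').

RNA polymerase reads the template 3'→5' and synthesizes mRNA 5'→3' by base-pairing (A→U, T→A, G↔C). The complement of the template is GTCAGGCGTTACACCTTACGGGGAAACTTTGCGAGAA; antiparallel, so 5'→3' the coding strand is AAGAGCGTTTCAAAGGGGCATTCCACATTGCGGACTG. Replace T with U for the mRNA.

5'-AAGAGCGUUUCAAAGGGGCAUUCCACAUUGCGGACUG-3'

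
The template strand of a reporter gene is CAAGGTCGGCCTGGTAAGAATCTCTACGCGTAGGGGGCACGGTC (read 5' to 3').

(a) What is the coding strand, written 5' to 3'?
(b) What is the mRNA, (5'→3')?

(a) The coding strand is the reverse complement of the template: complement GTTCCAGCCGGACCATTCTTAGAGATGCGCATCCCCCGTGCCAG, then reverse.
(b) mRNA has the coding-strand sequence with T→U.

(a) 5'-GACCGTGCCCCCTACGCGTAGAGATTCTTACCAGGCCGACCTTG-3'
(b) 5'-GACCGUGCCCCCUACGCGUAGAGAUUCUUACCAGGCCGACCUUG-3'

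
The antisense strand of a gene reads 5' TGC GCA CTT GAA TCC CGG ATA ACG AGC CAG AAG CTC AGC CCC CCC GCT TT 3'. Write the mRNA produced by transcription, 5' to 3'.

5'-AAAGCGGGGGGGCUGAGCUUCUGGCUCGUUAUCCGGGAUUCAAGUGCGCA-3'

The mRNA has the sequence of the coding strand (reverse complement of the template) with T→U. Reverse complement of TGCGCACTTGAATCCCGGATAACGAGCCAGAAGCTCAGCCCCCCCGCTTT is AAAGCGGGGGGGCTGAGCTTCTGGCTCGTTATCCGGGATTCAAGTGCGCA; then T→U.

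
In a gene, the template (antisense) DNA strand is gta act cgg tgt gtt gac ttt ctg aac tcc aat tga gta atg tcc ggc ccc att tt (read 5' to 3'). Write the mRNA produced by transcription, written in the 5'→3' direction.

5'-AAAAUGGGGCCGGACAUUACUCAAUUGGAGUUCAGAAAGUCAACACACCGAGUUAC-3'

The mRNA has the sequence of the coding strand (reverse complement of the template) with T→U. Reverse complement of GTAACTCGGTGTGTTGACTTTCTGAACTCCAATTGAGTAATGTCCGGCCCCATTTT is AAAATGGGGCCGGACATTACTCAATTGGAGTTCAGAAAGTCAACACACCGAGTTAC; then T→U.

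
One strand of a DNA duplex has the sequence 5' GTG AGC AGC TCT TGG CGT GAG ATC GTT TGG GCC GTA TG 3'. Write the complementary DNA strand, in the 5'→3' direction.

The complement of GTGAGCAGCTCTTGGCGTGAGATCGTTTGGGCCGTATG is CACTCGTCGAGAACCGCACTCTAGCAAACCCGGCATAC (A↔T, G↔C). DNA strands are antiparallel, so the complementary strand runs 3'→5'; reversing gives the 5'→3' form.

5'-CATACGGCCCAAACGATCTCACGCCAAGAGCTGCTCAC-3'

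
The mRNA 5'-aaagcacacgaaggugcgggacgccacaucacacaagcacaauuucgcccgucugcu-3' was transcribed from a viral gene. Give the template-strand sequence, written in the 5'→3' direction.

5'-AGCAGACGGGCGAAATTGTGCTTGTGTGATGTGGCGTCCCGCACCTTCGTGTGCTTT-3'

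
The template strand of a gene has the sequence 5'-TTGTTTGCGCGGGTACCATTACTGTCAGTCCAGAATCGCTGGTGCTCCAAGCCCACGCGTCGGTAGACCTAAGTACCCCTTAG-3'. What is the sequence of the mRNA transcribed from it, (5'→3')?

5'-CUAAGGGGUACUUAGGUCUACCGACGCGUGGGCUUGGAGCACCAGCGAUUCUGGACUGACAGUAAUGGUACCCGCGCAAACAA-3'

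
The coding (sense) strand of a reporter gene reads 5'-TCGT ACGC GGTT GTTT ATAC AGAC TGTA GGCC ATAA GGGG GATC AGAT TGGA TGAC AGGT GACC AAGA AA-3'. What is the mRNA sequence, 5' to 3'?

mRNA has the coding-strand sequence with U in place of T.

5′-UCGUACGCGGUUGUUUAUACAGACUGUAGGCCAUAAGGGGGAUCAGAUUGGAUGACAGGUGACCAAGAAA-3′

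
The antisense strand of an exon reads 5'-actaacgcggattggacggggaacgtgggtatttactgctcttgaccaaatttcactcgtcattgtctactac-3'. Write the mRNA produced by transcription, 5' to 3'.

RNA polymerase reads the template 3'→5' and synthesizes mRNA 5'→3' by base-pairing (A→U, T→A, G↔C). The complement of the template is TGATTGCGCCTAACCTGCCCCTTGCACCCATAAATGACGAGAACTGGTTTAAAGTGAGCAGTAACAGATGATG; antiparallel, so 5'→3' the coding strand is GTAGTAGACAATGACGAGTGAAATTTGGTCAAGAGCAGTAAATACCCACGTTCCCCGTCCAATCCGCGTTAGT. Replace T with U for the mRNA.

5'-GUAGUAGACAAUGACGAGUGAAAUUUGGUCAAGAGCAGUAAAUACCCACGUUCCCCGUCCAAUCCGCGUUAGU-3'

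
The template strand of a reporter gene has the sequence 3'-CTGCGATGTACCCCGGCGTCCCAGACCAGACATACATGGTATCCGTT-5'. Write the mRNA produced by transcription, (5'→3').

5'-GACGCUACAUGGGGCCGCAGGGUCUGGUCUGUAUGUACCAUAGGCAA-3'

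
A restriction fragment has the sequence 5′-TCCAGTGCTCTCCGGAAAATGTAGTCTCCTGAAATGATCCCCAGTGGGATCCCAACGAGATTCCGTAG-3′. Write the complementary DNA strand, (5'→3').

The complement of TCCAGTGCTCTCCGGAAAATGTAGTCTCCTGAAATGATCCCCAGTGGGATCCCAACGAGATTCCGTAG is AGGTCACGAGAGGCCTTTTACATCAGAGGACTTTACTAGGGGTCACCCTAGGGTTGCTCTAAGGCATC (A↔T, G↔C). DNA strands are antiparallel, so the complementary strand runs 3'→5'; reversing gives the 5'→3' form.

5'-CTACGGAATCTCGTTGGGATCCCACTGGGGATCATTTCAGGAGACTACATTTTCCGGAGAGCACTGGA-3'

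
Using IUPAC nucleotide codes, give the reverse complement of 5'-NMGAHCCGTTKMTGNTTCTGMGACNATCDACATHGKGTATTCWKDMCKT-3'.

Standard pairs A↔T, G↔C; ambiguity codes pair M↔K, W↔W, D↔H, N↔N. Complement (NKCTDGGCAAMKACNAAGACKCTGNTAGHTGTADCMCATAAGWMHKGMA), then reverse for 5'→3'.

5'-AMGKHMWGAATACMCDATGTHGATNGTCKCAGAANCAKMAACGGDTCKN-3'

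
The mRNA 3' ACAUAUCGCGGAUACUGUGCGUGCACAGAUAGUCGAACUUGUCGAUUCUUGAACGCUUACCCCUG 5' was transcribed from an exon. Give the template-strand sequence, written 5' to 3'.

Written 5'→3' the mRNA is GUCCCCAUUCGCAAGUUCUUAGCUGUUCAAGCUGAUAGACACGUGCGUGUCAUAGGCGCUAUACA, so the coding DNA strand is GTCCCCATTCGCAAGTTCTTAGCTGTTCAAGCTGATAGACACGTGCGTGTCATAGGCGCTATACA. The template is its reverse complement.

5'-TGTATAGCGCCTATGACACGCACGTGTCTATCAGCTTGAACAGCTAAGAACTTGCGAATGGGGAC-3'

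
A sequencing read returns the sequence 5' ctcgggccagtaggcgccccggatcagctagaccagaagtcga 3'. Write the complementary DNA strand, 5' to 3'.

5'-TCGACTTCTGGTCTAGCTGATCCGGGGCGCCTACTGGCCCGAG-3'

The complement of CTCGGGCCAGTAGGCGCCCCGGATCAGCTAGACCAGAAGTCGA is GAGCCCGGTCATCCGCGGGGCCTAGTCGATCTGGTCTTCAGCT (A↔T, G↔C). DNA strands are antiparallel, so the complementary strand runs 3'→5'; reversing gives the 5'→3' form.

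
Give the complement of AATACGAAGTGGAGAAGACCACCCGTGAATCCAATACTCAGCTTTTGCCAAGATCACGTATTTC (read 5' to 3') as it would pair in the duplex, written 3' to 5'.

3'-TTATGCTTCACCTCTTCTGGTGGGCACTTAGGTTATGAGTCGAAAACGGTTCTAGTGCATAAAG-5'

Base-pairing A↔T, G↔C gives the complement. The complementary strand is antiparallel, so paired with a 5'→3' strand it runs 3'→5'.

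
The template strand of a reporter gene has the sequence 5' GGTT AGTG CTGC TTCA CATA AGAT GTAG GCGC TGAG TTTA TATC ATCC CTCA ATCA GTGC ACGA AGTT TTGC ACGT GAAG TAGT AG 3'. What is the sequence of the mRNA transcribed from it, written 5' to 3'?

The mRNA has the sequence of the coding strand (reverse complement of the template) with T→U. Reverse complement of GGTTAGTGCTGCTTCACATAAGATGTAGGCGCTGAGTTTATATCATCCCTCAATCAGTGCACGAAGTTTTGCACGTGAAGTAGTAG is CTACTACTTCACGTGCAAAACTTCGTGCACTGATTGAGGGATGATATAAACTCAGCGCCTACATCTTATGTGAAGCAGCACTAACC; then T→U.

5'-CUACUACUUCACGUGCAAAACUUCGUGCACUGAUUGAGGGAUGAUAUAAACUCAGCGCCUACAUCUUAUGUGAAGCAGCACUAACC-3'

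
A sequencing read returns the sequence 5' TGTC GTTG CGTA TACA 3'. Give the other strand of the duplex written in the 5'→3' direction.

Pairing A↔T and G↔C gives ACAGCAACGCATATGT, running 3'→5'. Reverse for the 5'→3' convention.

5'-TGTATACGCAACGACA-3'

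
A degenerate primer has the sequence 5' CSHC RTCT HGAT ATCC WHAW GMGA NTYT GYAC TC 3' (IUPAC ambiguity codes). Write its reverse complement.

Standard pairs A↔T, G↔C; ambiguity codes pair R↔Y, M↔K, W↔W, S↔S, H↔D, N↔N. Complement (GSDGYAGADCTATAGGWDTWCKCTNARACRTGAG), then reverse for 5'→3'.

5'-GAGTRCARANTCKCWTDWGGATATCDAGAYGDSG-3'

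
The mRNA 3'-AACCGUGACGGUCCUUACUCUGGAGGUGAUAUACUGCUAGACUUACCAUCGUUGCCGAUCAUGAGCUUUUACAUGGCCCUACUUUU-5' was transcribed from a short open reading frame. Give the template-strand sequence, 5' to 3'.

Written 5'→3' the mRNA is UUUUCAUCCCGGUACAUUUUCGAGUACUAGCCGUUGCUACCAUUCAGAUCGUCAUAUAGUGGAGGUCUCAUUCCUGGCAGUGCCAA, so the coding DNA strand is TTTTCATCCCGGTACATTTTCGAGTACTAGCCGTTGCTACCATTCAGATCGTCATATAGTGGAGGTCTCATTCCTGGCAGTGCCAA. The template is its reverse complement.

5'-TTGGCACTGCCAGGAATGAGACCTCCACTATATGACGATCTGAATGGTAGCAACGGCTAGTACTCGAAAATGTACCGGGATGAAAA-3'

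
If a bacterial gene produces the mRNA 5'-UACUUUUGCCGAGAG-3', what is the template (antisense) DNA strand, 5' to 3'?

Replace U with T to get the coding DNA strand: TACTTTTGCCGAGAG. The template strand is its reverse complement (complement ATGAAAACGGCTCTC, then reverse).

5'-CTCTCGGCAAAAGTA-3'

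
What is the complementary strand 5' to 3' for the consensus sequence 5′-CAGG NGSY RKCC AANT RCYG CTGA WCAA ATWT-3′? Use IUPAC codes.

5'-AWATTTGWTCAGCRGYANTTGGMYRSCNCCTG-3'

Standard pairs A↔T, G↔C; ambiguity codes pair R↔Y, K↔M, W↔W, S↔S, N↔N. Complement (GTCCNCSRYMGGTTNAYGRCGACTWGTTTAWA), then reverse for 5'→3'.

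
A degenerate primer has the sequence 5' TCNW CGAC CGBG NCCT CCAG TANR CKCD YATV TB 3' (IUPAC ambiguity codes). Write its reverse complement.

Standard pairs A↔T, G↔C; ambiguity codes pair R↔Y, K↔M, W↔W, B↔V, D↔H, N↔N. Complement (AGNWGCTGGCVCNGGAGGTCATNYGMGHRTABAV), then reverse for 5'→3'.

5'-VABATRHGMGYNTACTGGAGGNCVCGGTCGWNGA-3'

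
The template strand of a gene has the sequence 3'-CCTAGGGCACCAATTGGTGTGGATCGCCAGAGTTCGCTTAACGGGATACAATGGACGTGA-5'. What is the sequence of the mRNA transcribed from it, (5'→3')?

Reading the template 3'→5' as shown, RNA polymerase pairs each base (A→U, T→A, G↔C) to build mRNA 5'→3' directly.

5'-GGAUCCCGUGGUUAACCACACCUAGCGGUCUCAAGCGAAUUGCCCUAUGUUACCUGCACU-3'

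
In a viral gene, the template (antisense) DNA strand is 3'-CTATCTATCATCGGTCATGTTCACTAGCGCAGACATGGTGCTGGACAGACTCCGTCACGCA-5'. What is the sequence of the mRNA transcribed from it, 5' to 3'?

5'-GAUAGAUAGUAGCCAGUACAAGUGAUCGCGUCUGUACCACGACCUGUCUGAGGCAGUGCGU-3'

Reading the template 3'→5' as shown, RNA polymerase pairs each base (A→U, T→A, G↔C) to build mRNA 5'→3' directly.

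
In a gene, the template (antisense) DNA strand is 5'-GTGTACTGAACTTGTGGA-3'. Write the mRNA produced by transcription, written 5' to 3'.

5'-UCCACAAGUUCAGUACAC-3'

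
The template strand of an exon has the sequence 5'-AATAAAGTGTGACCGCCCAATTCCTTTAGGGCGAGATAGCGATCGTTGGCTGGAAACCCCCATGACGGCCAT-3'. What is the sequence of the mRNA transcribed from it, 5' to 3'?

RNA polymerase reads the template 3'→5' and synthesizes mRNA 5'→3' by base-pairing (A→U, T→A, G↔C). The complement of the template is TTATTTCACACTGGCGGGTTAAGGAAATCCCGCTCTATCGCTAGCAACCGACCTTTGGGGGTACTGCCGGTA; antiparallel, so 5'→3' the coding strand is ATGGCCGTCATGGGGGTTTCCAGCCAACGATCGCTATCTCGCCCTAAAGGAATTGGGCGGTCACACTTTATT. Replace T with U for the mRNA.

5'-AUGGCCGUCAUGGGGGUUUCCAGCCAACGAUCGCUAUCUCGCCCUAAAGGAAUUGGGCGGUCACACUUUAUU-3'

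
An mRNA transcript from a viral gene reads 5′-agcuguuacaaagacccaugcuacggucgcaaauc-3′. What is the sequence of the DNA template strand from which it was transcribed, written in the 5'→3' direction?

5′-GATTTGCGACCGTAGCATGGGTCTTTGTAACAGCT-3′

Replace U with T to get the coding DNA strand: AGCTGTTACAAAGACCCATGCTACGGTCGCAAATC. The template strand is its reverse complement (complement TCGACAATGTTTCTGGGTACGATGCCAGCGTTTAG, then reverse).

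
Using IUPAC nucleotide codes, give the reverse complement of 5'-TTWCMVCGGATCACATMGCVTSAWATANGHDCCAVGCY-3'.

5'-RGCBTGGHDCNTATWTSABGCKATGTGATCCGBKGWAA-3'

Standard pairs A↔T, G↔C; ambiguity codes pair Y↔R, M↔K, W↔W, S↔S, D↔H, V↔B, N↔N. Complement (AAWGKBGCCTAGTGTAKCGBASTWTATNCDHGGTBCGR), then reverse for 5'→3'.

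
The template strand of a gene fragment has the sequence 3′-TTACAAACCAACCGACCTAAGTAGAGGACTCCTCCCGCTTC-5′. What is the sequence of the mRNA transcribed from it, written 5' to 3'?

5'-AAUGUUUGGUUGGCUGGAUUCAUCUCCUGAGGAGGGCGAAG-3'

Reading the template 3'→5' as shown, RNA polymerase pairs each base (A→U, T→A, G↔C) to build mRNA 5'→3' directly.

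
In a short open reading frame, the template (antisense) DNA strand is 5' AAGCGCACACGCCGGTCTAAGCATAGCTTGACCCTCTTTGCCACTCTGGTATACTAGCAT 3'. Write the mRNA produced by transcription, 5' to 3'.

5'-AUGCUAGUAUACCAGAGUGGCAAAGAGGGUCAAGCUAUGCUUAGACCGGCGUGUGCGCUU-3'

The mRNA has the sequence of the coding strand (reverse complement of the template) with T→U. Reverse complement of AAGCGCACACGCCGGTCTAAGCATAGCTTGACCCTCTTTGCCACTCTGGTATACTAGCAT is ATGCTAGTATACCAGAGTGGCAAAGAGGGTCAAGCTATGCTTAGACCGGCGTGTGCGCTT; then T→U.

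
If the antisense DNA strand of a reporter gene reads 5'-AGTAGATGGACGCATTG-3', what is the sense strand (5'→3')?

The coding strand is complementary and antiparallel to the template: take the complement (A↔T, G↔C) and reverse.

5'-CAATGCGTCCATCTACT-3'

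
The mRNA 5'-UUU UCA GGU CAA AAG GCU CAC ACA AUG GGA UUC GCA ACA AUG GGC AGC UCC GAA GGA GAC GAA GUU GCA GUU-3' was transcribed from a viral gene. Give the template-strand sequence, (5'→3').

5'-AACTGCAACTTCGTCTCCTTCGGAGCTGCCCATTGTTGCGAATCCCATTGTGTGAGCCTTTTGACCTGAAAA-3'

Replace U with T to get the coding DNA strand: TTTTCAGGTCAAAAGGCTCACACAATGGGATTCGCAACAATGGGCAGCTCCGAAGGAGACGAAGTTGCAGTT. The template strand is its reverse complement (complement AAAAGTCCAGTTTTCCGAGTGTGTTACCCTAAGCGTTGTTACCCGTCGAGGCTTCCTCTGCTTCAACGTCAA, then reverse).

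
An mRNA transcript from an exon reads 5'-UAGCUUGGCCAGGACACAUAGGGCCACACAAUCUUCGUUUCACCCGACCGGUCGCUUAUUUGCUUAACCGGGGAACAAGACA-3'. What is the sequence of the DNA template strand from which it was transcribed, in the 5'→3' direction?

5'-TGTCTTGTTCCCCGGTTAAGCAAATAAGCGACCGGTCGGGTGAAACGAAGATTGTGTGGCCCTATGTGTCCTGGCCAAGCTA-3'

Replace U with T to get the coding DNA strand: TAGCTTGGCCAGGACACATAGGGCCACACAATCTTCGTTTCACCCGACCGGTCGCTTATTTGCTTAACCGGGGAACAAGACA. The template strand is its reverse complement (complement ATCGAACCGGTCCTGTGTATCCCGGTGTGTTAGAAGCAAAGTGGGCTGGCCAGCGAATAAACGAATTGGCCCCTTGTTCTGT, then reverse).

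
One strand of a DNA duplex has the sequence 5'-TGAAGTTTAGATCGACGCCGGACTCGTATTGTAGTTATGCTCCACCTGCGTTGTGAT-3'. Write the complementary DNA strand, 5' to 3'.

Pairing A↔T and G↔C gives ACTTCAAATCTAGCTGCGGCCTGAGCATAACATCAATACGAGGTGGACGCAACACTA, running 3'→5'. Reverse for the 5'→3' convention.

5'-ATCACAACGCAGGTGGAGCATAACTACAATACGAGTCCGGCGTCGATCTAAACTTCA-3'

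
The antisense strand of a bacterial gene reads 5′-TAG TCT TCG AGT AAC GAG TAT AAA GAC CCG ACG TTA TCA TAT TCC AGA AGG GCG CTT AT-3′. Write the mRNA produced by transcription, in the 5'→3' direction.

The mRNA has the sequence of the coding strand (reverse complement of the template) with T→U. Reverse complement of TAGTCTTCGAGTAACGAGTATAAAGACCCGACGTTATCATATTCCAGAAGGGCGCTTAT is ATAAGCGCCCTTCTGGAATATGATAACGTCGGGTCTTTATACTCGTTACTCGAAGACTA; then T→U.

5'-AUAAGCGCCCUUCUGGAAUAUGAUAACGUCGGGUCUUUAUACUCGUUACUCGAAGACUA-3'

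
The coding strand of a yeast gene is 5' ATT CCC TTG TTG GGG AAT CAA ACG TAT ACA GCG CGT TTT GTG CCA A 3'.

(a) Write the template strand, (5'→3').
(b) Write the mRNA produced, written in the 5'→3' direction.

(a) 5'-TTGGCACAAAACGCGCTGTATACGTTTGATTCCCCAACAAGGGAAT-3'
(b) 5'-AUUCCCUUGUUGGGGAAUCAAACGUAUACAGCGCGUUUUGUGCCAA-3'

(a) The template strand is the reverse complement of the coding strand: complement TAAGGGAACAACCCCTTAGTTTGCATATGTCGCGCAAAACACGGTT, then reverse.
(b) mRNA matches the coding strand with T→U.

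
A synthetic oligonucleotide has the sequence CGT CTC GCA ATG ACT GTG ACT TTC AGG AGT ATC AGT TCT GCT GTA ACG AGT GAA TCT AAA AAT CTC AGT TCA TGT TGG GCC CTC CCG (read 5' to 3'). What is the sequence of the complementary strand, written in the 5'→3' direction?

The complement of CGTCTCGCAATGACTGTGACTTTCAGGAGTATCAGTTCTGCTGTAACGAGTGAATCTAAAAATCTCAGTTCATGTTGGGCCCTCCCG is GCAGAGCGTTACTGACACTGAAAGTCCTCATAGTCAAGACGACATTGCTCACTTAGATTTTTAGAGTCAAGTACAACCCGGGAGGGC (A↔T, G↔C). DNA strands are antiparallel, so the complementary strand runs 3'→5'; reversing gives the 5'→3' form.

5'-CGGGAGGGCCCAACATGAACTGAGATTTTTAGATTCACTCGTTACAGCAGAACTGATACTCCTGAAAGTCACAGTCATTGCGAGACG-3'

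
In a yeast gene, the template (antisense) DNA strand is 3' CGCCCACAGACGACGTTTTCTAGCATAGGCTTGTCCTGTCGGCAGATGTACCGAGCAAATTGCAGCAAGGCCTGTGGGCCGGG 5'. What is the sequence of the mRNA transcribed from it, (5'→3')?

Reading the template 3'→5' as shown, RNA polymerase pairs each base (A→U, T→A, G↔C) to build mRNA 5'→3' directly.

5′-GCGGGUGUCUGCUGCAAAAGAUCGUAUCCGAACAGGACAGCCGUCUACAUGGCUCGUUUAACGUCGUUCCGGACACCCGGCCC-3′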